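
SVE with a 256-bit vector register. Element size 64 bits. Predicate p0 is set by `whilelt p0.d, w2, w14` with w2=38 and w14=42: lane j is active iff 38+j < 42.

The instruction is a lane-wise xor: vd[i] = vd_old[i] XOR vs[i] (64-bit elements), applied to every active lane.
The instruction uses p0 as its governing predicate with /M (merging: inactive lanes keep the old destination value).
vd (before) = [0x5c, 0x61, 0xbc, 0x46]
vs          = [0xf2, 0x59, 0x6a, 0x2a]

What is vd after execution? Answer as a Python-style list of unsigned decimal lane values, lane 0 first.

lane count: 256 div 64 = 4
p0[j] = (38+j < 42); true for j=0..3 → 4 lanes set
[0] xor(0x5c,0xf2) = 0xae
[1] xor(0x61,0x59) = 0x38
[2] xor(0xbc,0x6a) = 0xd6
[3] xor(0x46,0x2a) = 0x6c

vd = [174, 56, 214, 108]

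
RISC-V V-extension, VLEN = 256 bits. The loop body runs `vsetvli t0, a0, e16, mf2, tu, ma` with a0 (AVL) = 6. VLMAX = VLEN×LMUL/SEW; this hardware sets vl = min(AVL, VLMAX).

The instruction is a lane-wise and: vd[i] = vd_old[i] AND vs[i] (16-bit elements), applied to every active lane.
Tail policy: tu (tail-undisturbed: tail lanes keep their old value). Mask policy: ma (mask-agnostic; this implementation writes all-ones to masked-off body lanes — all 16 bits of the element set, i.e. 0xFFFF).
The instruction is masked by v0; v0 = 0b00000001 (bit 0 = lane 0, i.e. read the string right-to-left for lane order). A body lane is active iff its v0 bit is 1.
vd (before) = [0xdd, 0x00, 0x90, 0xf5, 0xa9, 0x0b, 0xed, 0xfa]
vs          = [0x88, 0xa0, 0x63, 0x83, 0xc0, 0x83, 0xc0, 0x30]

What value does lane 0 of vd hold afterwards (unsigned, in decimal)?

vd[0] = 136

VLMAX = (256 × 1/2) / 16 = 8 lanes
vl ← min(6, 8) = 6
[0] and(0xdd,0x88) = 0x88
[1] mask-off/ones = 0xffff
[2] mask-off/ones = 0xffff
[3] mask-off/ones = 0xffff
[4] mask-off/ones = 0xffff
[5] mask-off/ones = 0xffff
[6] tail/keep = 0xed
[7] tail/keep = 0xfa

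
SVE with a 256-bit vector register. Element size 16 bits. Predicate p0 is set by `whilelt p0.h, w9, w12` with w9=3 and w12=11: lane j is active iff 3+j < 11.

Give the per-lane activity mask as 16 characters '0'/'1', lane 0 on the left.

256-bit reg / 16-bit elem → 16 lanes
whilelt: lane j active iff 3+j < 11 → j < 8 → 8 active
bits (lane 0 leftmost): 1111111100000000

predicate = 1111111100000000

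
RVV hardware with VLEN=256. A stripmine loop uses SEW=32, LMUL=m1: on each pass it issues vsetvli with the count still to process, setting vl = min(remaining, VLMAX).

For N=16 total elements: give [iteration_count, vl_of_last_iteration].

VLMAX = VLEN×LMUL/SEW = 256×1/32 = 8
16 elements at 8/iter → 2 passes, remainder 8 on the last

[iterations, last_vl] = [2, 8]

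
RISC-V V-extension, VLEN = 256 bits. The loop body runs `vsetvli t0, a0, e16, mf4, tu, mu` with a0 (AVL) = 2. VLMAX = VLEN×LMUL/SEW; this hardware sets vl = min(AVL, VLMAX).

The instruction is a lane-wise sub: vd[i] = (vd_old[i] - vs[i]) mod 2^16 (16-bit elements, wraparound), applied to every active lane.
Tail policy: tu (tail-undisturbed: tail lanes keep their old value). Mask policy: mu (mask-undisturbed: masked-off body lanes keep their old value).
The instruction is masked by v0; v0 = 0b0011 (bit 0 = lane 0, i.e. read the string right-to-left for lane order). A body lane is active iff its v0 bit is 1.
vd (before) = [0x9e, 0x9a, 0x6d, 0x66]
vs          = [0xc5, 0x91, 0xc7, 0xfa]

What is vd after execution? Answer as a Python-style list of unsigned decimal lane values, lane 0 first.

vd = [65497, 9, 109, 102]

lanes per group: 256·1/4/16 = 4
vl = min(AVL, VLMAX) = min(2, 4) = 2
lane  0: sub(0x9e,0xc5) ⇒ 0xffd9
lane  1: sub(0x9a,0x91) ⇒ 0x09
lane  2: tail/keep ⇒ 0x6d
lane  3: tail/keep ⇒ 0x66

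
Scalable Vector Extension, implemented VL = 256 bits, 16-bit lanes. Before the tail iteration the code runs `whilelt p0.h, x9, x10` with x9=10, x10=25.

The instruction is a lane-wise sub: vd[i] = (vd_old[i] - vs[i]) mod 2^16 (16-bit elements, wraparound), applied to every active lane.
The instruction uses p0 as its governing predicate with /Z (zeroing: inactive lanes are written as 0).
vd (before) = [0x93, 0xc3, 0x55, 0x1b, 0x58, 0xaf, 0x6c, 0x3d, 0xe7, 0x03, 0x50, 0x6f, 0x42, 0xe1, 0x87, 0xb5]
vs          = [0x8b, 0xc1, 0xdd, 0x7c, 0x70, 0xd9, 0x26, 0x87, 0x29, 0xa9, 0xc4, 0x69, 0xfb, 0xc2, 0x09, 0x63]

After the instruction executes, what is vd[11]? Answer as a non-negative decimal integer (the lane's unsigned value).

register lanes = 256/16 = 16
active while 10+j < 25, i.e. j ∈ [0,15) capped at 16 ⇒ 15
lane  0: sub(0x93,0x8b) ⇒ 0x08
lane  1: sub(0xc3,0xc1) ⇒ 0x02
lane  2: sub(0x55,0xdd) ⇒ 0xff78
lane  3: sub(0x1b,0x7c) ⇒ 0xff9f
lane  4: sub(0x58,0x70) ⇒ 0xffe8
lane  5: sub(0xaf,0xd9) ⇒ 0xffd6
lane  6: sub(0x6c,0x26) ⇒ 0x46
lane  7: sub(0x3d,0x87) ⇒ 0xffb6
lane  8: sub(0xe7,0x29) ⇒ 0xbe
lane  9: sub(0x03,0xa9) ⇒ 0xff5a
lane 10: sub(0x50,0xc4) ⇒ 0xff8c
lane 11: sub(0x6f,0x69) ⇒ 0x06
lane 12: sub(0x42,0xfb) ⇒ 0xff47
lane 13: sub(0xe1,0xc2) ⇒ 0x1f
lane 14: sub(0x87,0x09) ⇒ 0x7e
lane 15: tail/zero ⇒ 0x00

vd[11] = 6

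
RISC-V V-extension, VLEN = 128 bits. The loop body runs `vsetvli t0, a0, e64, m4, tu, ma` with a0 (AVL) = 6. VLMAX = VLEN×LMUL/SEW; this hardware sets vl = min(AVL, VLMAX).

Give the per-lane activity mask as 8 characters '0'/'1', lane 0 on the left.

VLMAX = (128 × 4) / 64 = 8 lanes
AVL=6 ≤ VLMAX=8, so vl = 6
bits (lane 0 leftmost): 11111100

predicate = 11111100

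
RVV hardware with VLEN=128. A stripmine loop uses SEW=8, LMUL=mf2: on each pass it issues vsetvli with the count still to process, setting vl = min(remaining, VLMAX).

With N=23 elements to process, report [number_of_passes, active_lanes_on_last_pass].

[iterations, last_vl] = [3, 7]

VLMAX = (128 × 1/2) / 8 = 8 lanes
iterations = ceil(23/8) = 3; final-pass vl = 7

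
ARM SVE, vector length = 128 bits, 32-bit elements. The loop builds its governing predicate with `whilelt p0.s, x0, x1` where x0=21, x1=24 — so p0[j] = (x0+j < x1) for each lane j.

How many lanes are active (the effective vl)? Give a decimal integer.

vl = 3

register lanes = 128/32 = 4
p0[j] = (21+j < 24); true for j=0..2 → 3 lanes set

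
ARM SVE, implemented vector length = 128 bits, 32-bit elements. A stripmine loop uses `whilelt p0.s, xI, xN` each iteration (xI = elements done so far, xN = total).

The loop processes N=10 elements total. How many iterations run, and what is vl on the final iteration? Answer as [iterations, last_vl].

lane count: 128 div 32 = 4
10 elements at 4/iter → 3 passes, remainder 2 on the last

[iterations, last_vl] = [3, 2]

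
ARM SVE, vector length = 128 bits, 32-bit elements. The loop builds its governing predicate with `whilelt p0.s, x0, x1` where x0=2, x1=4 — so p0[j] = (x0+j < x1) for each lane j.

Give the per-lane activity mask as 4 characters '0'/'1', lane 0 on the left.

lane count: 128 div 32 = 4
whilelt: lane j active iff 2+j < 4 → j < 2 → 2 active
bits (lane 0 leftmost): 1100

predicate = 1100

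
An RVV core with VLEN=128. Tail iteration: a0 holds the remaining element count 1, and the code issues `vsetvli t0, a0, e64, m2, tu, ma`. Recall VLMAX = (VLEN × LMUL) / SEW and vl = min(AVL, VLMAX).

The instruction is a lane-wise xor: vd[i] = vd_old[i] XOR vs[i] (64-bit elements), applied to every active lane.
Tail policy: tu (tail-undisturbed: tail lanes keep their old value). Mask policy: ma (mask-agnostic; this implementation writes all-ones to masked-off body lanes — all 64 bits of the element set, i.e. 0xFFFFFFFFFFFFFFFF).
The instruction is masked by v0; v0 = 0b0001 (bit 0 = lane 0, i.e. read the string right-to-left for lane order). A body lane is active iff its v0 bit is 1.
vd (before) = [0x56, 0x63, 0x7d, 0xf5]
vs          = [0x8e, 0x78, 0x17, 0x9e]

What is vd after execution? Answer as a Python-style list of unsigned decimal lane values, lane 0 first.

VLMAX = VLEN×LMUL/SEW = 128×2/64 = 4
vl = min(AVL, VLMAX) = min(1, 4) = 1
  i=0: xor(0x56,0x8e) → 216
  i=1: tail/keep → 99
  i=2: tail/keep → 125
  i=3: tail/keep → 245

vd = [216, 99, 125, 245]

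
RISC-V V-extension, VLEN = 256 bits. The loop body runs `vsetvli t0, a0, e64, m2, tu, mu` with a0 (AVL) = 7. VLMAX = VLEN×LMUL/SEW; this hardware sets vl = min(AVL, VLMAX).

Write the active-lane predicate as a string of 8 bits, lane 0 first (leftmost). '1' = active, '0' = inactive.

VLMAX = VLEN×LMUL/SEW = 256×2/64 = 8
AVL=7 ≤ VLMAX=8, so vl = 7
bits (lane 0 leftmost): 11111110

predicate = 11111110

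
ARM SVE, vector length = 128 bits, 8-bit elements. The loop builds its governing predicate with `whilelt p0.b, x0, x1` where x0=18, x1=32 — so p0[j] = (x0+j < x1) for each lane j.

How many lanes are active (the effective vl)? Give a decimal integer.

vl = 14

register lanes = 128/8 = 16
whilelt: lane j active iff 18+j < 32 → j < 14 → 14 active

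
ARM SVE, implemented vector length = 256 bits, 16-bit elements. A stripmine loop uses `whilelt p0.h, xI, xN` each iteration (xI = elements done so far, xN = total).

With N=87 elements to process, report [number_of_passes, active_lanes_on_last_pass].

lane count: 256 div 16 = 16
iterations = ceil(87/16) = 6; final-pass vl = 7

[iterations, last_vl] = [6, 7]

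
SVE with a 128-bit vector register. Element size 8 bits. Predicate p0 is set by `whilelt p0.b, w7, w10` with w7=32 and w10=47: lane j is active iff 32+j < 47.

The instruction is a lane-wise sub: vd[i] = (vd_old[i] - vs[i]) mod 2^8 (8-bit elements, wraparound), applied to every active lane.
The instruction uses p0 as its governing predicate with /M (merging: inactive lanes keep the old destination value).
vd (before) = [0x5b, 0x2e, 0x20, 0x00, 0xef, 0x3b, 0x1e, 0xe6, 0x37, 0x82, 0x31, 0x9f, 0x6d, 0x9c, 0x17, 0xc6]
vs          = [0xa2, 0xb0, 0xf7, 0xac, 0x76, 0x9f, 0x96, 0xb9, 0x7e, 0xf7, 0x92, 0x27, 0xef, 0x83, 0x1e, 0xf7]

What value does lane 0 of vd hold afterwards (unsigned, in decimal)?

vd[0] = 185

128-bit reg / 8-bit elem → 16 lanes
active while 32+j < 47, i.e. j ∈ [0,15) capped at 16 ⇒ 15
lane  0: sub(0x5b,0xa2) ⇒ 0xb9
lane  1: sub(0x2e,0xb0) ⇒ 0x7e
lane  2: sub(0x20,0xf7) ⇒ 0x29
lane  3: sub(0x00,0xac) ⇒ 0x54
lane  4: sub(0xef,0x76) ⇒ 0x79
lane  5: sub(0x3b,0x9f) ⇒ 0x9c
lane  6: sub(0x1e,0x96) ⇒ 0x88
lane  7: sub(0xe6,0xb9) ⇒ 0x2d
lane  8: sub(0x37,0x7e) ⇒ 0xb9
lane  9: sub(0x82,0xf7) ⇒ 0x8b
lane 10: sub(0x31,0x92) ⇒ 0x9f
lane 11: sub(0x9f,0x27) ⇒ 0x78
lane 12: sub(0x6d,0xef) ⇒ 0x7e
lane 13: sub(0x9c,0x83) ⇒ 0x19
lane 14: sub(0x17,0x1e) ⇒ 0xf9
lane 15: tail/keep ⇒ 0xc6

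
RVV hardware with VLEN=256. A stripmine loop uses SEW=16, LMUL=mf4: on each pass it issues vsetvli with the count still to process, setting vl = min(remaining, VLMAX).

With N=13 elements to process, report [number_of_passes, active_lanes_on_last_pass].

lanes per group: 256·1/4/16 = 4
13 elements at 4/iter → 4 passes, remainder 1 on the last

[iterations, last_vl] = [4, 1]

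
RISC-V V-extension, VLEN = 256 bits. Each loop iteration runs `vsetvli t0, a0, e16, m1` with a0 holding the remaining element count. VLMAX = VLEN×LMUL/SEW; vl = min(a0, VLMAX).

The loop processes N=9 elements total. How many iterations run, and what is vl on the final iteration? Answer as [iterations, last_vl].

[iterations, last_vl] = [1, 9]

VLMAX = (256 × 1) / 16 = 16 lanes
N=9: ⌈9/16⌉ = 1 iters; last vl = 9 − 0×16 = 9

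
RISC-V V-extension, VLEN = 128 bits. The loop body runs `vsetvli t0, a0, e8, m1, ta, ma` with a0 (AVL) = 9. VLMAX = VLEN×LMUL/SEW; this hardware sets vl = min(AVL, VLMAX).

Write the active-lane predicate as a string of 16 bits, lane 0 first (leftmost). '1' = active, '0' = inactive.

VLMAX = (128 × 1) / 8 = 16 lanes
AVL=9 ≤ VLMAX=16, so vl = 9
bits (lane 0 leftmost): 1111111110000000

predicate = 1111111110000000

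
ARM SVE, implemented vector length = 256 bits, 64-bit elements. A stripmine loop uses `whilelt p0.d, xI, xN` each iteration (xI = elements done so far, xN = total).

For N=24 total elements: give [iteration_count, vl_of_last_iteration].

256-bit reg / 64-bit elem → 4 lanes
N=24: ⌈24/4⌉ = 6 iters; last vl = 24 − 5×4 = 4

[iterations, last_vl] = [6, 4]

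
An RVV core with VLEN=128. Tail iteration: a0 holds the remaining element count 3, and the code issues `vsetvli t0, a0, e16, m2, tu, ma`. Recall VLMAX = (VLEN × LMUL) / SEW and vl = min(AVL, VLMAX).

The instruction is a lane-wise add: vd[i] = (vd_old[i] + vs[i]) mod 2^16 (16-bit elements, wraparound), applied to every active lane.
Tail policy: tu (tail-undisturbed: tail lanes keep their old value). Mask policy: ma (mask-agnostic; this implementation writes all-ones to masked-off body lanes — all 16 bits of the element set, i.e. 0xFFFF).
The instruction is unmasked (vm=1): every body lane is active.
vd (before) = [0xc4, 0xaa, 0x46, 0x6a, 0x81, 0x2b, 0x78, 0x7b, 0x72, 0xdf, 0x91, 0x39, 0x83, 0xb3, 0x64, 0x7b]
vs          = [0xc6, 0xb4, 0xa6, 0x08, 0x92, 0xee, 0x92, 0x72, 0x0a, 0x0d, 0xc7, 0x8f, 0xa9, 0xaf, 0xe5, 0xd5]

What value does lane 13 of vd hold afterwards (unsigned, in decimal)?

VLMAX = (128 × 2) / 16 = 16 lanes
AVL=3 ≤ VLMAX=16, so vl = 3
  i=0: add(0xc4,0xc6) → 394
  i=1: add(0xaa,0xb4) → 350
  i=2: add(0x46,0xa6) → 236
  i=3: tail/keep → 106
  i=4: tail/keep → 129
  i=5: tail/keep → 43
  i=6: tail/keep → 120
  i=7: tail/keep → 123
  i=8: tail/keep → 114
  i=9: tail/keep → 223
  i=10: tail/keep → 145
  i=11: tail/keep → 57
  i=12: tail/keep → 131
  i=13: tail/keep → 179
  i=14: tail/keep → 100
  i=15: tail/keep → 123

vd[13] = 179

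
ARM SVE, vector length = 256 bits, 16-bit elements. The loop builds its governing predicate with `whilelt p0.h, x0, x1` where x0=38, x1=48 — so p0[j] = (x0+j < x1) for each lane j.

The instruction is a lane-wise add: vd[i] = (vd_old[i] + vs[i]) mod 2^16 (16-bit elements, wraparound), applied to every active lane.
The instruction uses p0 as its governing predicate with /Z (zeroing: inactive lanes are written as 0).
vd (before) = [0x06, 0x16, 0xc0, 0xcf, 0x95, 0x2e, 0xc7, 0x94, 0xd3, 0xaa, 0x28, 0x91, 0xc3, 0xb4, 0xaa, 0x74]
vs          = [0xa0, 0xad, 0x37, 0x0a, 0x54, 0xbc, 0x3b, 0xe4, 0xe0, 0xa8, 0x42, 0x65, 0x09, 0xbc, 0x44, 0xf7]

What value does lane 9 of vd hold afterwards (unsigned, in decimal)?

register lanes = 256/16 = 16
active while 38+j < 48, i.e. j ∈ [0,10) capped at 16 ⇒ 10
lane  0: add(0x06,0xa0) ⇒ 0xa6
lane  1: add(0x16,0xad) ⇒ 0xc3
lane  2: add(0xc0,0x37) ⇒ 0xf7
lane  3: add(0xcf,0x0a) ⇒ 0xd9
lane  4: add(0x95,0x54) ⇒ 0xe9
lane  5: add(0x2e,0xbc) ⇒ 0xea
lane  6: add(0xc7,0x3b) ⇒ 0x102
lane  7: add(0x94,0xe4) ⇒ 0x178
lane  8: add(0xd3,0xe0) ⇒ 0x1b3
lane  9: add(0xaa,0xa8) ⇒ 0x152
lane 10: tail/zero ⇒ 0x00
lane 11: tail/zero ⇒ 0x00
lane 12: tail/zero ⇒ 0x00
lane 13: tail/zero ⇒ 0x00
lane 14: tail/zero ⇒ 0x00
lane 15: tail/zero ⇒ 0x00

vd[9] = 338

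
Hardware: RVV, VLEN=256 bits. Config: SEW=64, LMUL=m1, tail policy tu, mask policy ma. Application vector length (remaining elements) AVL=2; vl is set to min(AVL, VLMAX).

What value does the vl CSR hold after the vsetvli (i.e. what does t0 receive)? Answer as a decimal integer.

vl = 2

VLMAX = VLEN×LMUL/SEW = 256×1/64 = 4
AVL=2 ≤ VLMAX=4, so vl = 2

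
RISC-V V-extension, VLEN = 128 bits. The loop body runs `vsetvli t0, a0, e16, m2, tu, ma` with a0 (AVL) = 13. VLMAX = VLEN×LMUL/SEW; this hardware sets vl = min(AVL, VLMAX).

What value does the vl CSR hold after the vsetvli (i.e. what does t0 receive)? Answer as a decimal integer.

lanes per group: 128·2/16 = 16
vl ← min(13, 16) = 13

vl = 13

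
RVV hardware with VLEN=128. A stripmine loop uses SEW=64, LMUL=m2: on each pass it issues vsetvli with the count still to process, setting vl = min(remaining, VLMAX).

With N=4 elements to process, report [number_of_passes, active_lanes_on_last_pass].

[iterations, last_vl] = [1, 4]

VLMAX = (128 × 2) / 64 = 4 lanes
iterations = ceil(4/4) = 1; final-pass vl = 4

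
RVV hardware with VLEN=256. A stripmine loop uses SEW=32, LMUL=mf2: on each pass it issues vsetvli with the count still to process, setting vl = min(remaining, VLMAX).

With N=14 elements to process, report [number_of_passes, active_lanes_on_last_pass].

VLMAX = VLEN×LMUL/SEW = 256×1/2/32 = 4
14 elements at 4/iter → 4 passes, remainder 2 on the last

[iterations, last_vl] = [4, 2]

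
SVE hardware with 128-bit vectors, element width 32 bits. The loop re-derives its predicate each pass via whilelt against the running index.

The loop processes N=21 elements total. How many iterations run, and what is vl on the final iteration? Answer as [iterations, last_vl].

[iterations, last_vl] = [6, 1]

128-bit reg / 32-bit elem → 4 lanes
N=21: ⌈21/4⌉ = 6 iters; last vl = 21 − 5×4 = 1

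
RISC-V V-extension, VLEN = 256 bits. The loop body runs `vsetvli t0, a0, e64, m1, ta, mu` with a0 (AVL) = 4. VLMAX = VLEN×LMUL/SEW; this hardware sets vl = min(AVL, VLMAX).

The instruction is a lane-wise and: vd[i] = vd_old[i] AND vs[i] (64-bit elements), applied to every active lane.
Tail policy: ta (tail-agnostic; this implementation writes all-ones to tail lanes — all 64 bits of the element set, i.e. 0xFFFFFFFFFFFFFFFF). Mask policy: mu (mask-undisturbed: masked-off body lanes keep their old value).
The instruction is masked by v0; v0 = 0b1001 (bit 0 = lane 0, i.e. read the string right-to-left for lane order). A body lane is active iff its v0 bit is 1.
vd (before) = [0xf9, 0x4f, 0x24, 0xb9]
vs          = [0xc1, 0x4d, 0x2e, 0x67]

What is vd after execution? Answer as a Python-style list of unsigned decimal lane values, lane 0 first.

VLMAX = VLEN×LMUL/SEW = 256×1/64 = 4
vl ← min(4, 4) = 4
lane  0: and(0xf9,0xc1) ⇒ 0xc1
lane  1: mask-off/keep ⇒ 0x4f
lane  2: mask-off/keep ⇒ 0x24
lane  3: and(0xb9,0x67) ⇒ 0x21

vd = [193, 79, 36, 33]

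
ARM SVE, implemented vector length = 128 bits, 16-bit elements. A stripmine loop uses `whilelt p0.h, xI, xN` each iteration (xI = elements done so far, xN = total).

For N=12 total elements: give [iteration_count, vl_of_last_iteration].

lane count: 128 div 16 = 8
N=12: ⌈12/8⌉ = 2 iters; last vl = 12 − 1×8 = 4

[iterations, last_vl] = [2, 4]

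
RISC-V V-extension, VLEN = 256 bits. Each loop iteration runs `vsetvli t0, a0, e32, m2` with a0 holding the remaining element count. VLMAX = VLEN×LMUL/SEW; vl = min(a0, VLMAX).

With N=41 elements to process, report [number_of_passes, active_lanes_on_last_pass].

VLMAX = VLEN×LMUL/SEW = 256×2/32 = 16
iterations = ceil(41/16) = 3; final-pass vl = 9

[iterations, last_vl] = [3, 9]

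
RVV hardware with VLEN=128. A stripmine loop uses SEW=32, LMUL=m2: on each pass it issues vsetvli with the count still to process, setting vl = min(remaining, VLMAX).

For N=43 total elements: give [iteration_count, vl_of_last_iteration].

[iterations, last_vl] = [6, 3]

VLMAX = (128 × 2) / 32 = 8 lanes
N=43: ⌈43/8⌉ = 6 iters; last vl = 43 − 5×8 = 3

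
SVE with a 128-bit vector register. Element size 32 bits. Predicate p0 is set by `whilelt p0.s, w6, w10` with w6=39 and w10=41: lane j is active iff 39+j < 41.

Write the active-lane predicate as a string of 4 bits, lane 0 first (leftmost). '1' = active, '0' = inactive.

predicate = 1100

128-bit reg / 32-bit elem → 4 lanes
whilelt: lane j active iff 39+j < 41 → j < 2 → 2 active
bits (lane 0 leftmost): 1100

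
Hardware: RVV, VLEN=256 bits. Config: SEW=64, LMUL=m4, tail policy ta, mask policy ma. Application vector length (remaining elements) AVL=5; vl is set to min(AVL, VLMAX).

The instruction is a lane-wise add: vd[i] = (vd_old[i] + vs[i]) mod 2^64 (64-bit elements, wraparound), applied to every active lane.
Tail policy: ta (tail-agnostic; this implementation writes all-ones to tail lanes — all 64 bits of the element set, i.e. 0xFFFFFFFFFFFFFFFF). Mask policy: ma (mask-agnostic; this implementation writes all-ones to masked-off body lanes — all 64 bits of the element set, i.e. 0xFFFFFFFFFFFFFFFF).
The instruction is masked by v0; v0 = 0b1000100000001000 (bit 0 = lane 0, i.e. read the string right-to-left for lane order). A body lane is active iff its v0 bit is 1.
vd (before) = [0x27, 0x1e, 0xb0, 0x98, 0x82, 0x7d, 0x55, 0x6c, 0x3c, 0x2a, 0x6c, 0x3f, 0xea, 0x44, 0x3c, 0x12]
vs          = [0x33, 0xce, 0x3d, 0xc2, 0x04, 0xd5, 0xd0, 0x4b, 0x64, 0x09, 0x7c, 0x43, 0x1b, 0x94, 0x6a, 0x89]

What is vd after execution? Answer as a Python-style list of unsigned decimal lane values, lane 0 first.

vd = [18446744073709551615, 18446744073709551615, 18446744073709551615, 346, 18446744073709551615, 18446744073709551615, 18446744073709551615, 18446744073709551615, 18446744073709551615, 18446744073709551615, 18446744073709551615, 18446744073709551615, 18446744073709551615, 18446744073709551615, 18446744073709551615, 18446744073709551615]

VLMAX = (256 × 4) / 64 = 16 lanes
vl ← min(5, 16) = 5
lane  0: mask-off/ones ⇒ 0xffffffffffffffff
lane  1: mask-off/ones ⇒ 0xffffffffffffffff
lane  2: mask-off/ones ⇒ 0xffffffffffffffff
lane  3: add(0x98,0xc2) ⇒ 0x15a
lane  4: mask-off/ones ⇒ 0xffffffffffffffff
lane  5: tail/ones ⇒ 0xffffffffffffffff
lane  6: tail/ones ⇒ 0xffffffffffffffff
lane  7: tail/ones ⇒ 0xffffffffffffffff
lane  8: tail/ones ⇒ 0xffffffffffffffff
lane  9: tail/ones ⇒ 0xffffffffffffffff
lane 10: tail/ones ⇒ 0xffffffffffffffff
lane 11: tail/ones ⇒ 0xffffffffffffffff
lane 12: tail/ones ⇒ 0xffffffffffffffff
lane 13: tail/ones ⇒ 0xffffffffffffffff
lane 14: tail/ones ⇒ 0xffffffffffffffff
lane 15: tail/ones ⇒ 0xffffffffffffffff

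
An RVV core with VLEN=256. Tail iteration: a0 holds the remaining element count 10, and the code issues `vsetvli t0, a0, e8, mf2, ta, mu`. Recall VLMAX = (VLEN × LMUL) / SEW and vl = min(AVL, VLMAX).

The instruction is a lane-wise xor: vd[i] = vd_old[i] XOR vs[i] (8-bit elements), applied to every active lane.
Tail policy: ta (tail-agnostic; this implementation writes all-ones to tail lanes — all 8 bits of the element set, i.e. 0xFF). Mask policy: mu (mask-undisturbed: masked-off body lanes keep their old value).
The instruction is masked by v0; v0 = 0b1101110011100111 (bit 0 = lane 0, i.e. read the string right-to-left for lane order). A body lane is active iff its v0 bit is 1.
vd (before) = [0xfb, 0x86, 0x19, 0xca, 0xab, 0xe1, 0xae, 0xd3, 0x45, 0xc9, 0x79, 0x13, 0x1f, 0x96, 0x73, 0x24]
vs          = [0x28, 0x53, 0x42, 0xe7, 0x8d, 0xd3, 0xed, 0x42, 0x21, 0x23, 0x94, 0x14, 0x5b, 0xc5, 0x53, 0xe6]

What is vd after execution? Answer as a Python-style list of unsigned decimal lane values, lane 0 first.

VLMAX = (256 × 1/2) / 8 = 16 lanes
vl = min(AVL, VLMAX) = min(10, 16) = 10
lane  0: xor(0xfb,0x28) ⇒ 0xd3
lane  1: xor(0x86,0x53) ⇒ 0xd5
lane  2: xor(0x19,0x42) ⇒ 0x5b
lane  3: mask-off/keep ⇒ 0xca
lane  4: mask-off/keep ⇒ 0xab
lane  5: xor(0xe1,0xd3) ⇒ 0x32
lane  6: xor(0xae,0xed) ⇒ 0x43
lane  7: xor(0xd3,0x42) ⇒ 0x91
lane  8: mask-off/keep ⇒ 0x45
lane  9: mask-off/keep ⇒ 0xc9
lane 10: tail/ones ⇒ 0xff
lane 11: tail/ones ⇒ 0xff
lane 12: tail/ones ⇒ 0xff
lane 13: tail/ones ⇒ 0xff
lane 14: tail/ones ⇒ 0xff
lane 15: tail/ones ⇒ 0xff

vd = [211, 213, 91, 202, 171, 50, 67, 145, 69, 201, 255, 255, 255, 255, 255, 255]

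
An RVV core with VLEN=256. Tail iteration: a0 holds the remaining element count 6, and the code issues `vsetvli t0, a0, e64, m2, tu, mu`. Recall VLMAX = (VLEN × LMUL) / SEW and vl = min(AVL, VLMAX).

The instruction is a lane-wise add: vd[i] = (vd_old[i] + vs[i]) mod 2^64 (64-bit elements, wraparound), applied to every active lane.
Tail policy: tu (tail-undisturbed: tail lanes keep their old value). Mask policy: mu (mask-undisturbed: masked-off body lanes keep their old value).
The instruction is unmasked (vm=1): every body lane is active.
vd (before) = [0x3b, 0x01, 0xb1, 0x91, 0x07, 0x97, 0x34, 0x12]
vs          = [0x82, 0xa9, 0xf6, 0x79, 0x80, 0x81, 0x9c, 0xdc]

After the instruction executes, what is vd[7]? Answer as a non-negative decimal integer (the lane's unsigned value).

VLMAX = (256 × 2) / 64 = 8 lanes
vl = min(AVL, VLMAX) = min(6, 8) = 6
lane  0: add(0x3b,0x82) ⇒ 0xbd
lane  1: add(0x01,0xa9) ⇒ 0xaa
lane  2: add(0xb1,0xf6) ⇒ 0x1a7
lane  3: add(0x91,0x79) ⇒ 0x10a
lane  4: add(0x07,0x80) ⇒ 0x87
lane  5: add(0x97,0x81) ⇒ 0x118
lane  6: tail/keep ⇒ 0x34
lane  7: tail/keep ⇒ 0x12

vd[7] = 18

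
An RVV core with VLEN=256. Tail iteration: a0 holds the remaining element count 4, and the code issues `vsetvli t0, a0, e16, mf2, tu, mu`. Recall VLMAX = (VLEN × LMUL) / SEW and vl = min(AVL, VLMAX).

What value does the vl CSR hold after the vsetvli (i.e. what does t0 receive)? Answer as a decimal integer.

VLMAX = VLEN×LMUL/SEW = 256×1/2/16 = 8
vl ← min(4, 8) = 4

vl = 4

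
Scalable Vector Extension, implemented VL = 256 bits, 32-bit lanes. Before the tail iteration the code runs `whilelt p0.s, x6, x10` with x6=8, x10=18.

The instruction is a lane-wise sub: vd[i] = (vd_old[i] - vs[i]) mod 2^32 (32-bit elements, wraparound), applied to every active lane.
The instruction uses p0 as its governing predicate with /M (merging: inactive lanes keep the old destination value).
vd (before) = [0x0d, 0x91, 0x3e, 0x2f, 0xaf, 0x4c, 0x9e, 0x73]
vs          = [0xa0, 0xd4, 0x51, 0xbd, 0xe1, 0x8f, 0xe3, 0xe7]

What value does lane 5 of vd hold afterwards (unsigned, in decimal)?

vd[5] = 4294967229

lane count: 256 div 32 = 8
active while 8+j < 18, i.e. j ∈ [0,10) capped at 8 ⇒ 8
lane  0: sub(0x0d,0xa0) ⇒ 0xffffff6d
lane  1: sub(0x91,0xd4) ⇒ 0xffffffbd
lane  2: sub(0x3e,0x51) ⇒ 0xffffffed
lane  3: sub(0x2f,0xbd) ⇒ 0xffffff72
lane  4: sub(0xaf,0xe1) ⇒ 0xffffffce
lane  5: sub(0x4c,0x8f) ⇒ 0xffffffbd
lane  6: sub(0x9e,0xe3) ⇒ 0xffffffbb
lane  7: sub(0x73,0xe7) ⇒ 0xffffff8c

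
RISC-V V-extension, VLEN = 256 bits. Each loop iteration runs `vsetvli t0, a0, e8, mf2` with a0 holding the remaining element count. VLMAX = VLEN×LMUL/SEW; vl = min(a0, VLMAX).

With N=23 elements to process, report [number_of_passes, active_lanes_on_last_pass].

[iterations, last_vl] = [2, 7]

lanes per group: 256·1/2/8 = 16
23 elements at 16/iter → 2 passes, remainder 7 on the last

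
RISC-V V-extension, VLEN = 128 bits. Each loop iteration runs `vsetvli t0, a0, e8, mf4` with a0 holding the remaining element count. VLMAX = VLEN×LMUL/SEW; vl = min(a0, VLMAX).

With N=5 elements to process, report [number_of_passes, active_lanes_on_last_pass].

VLMAX = VLEN×LMUL/SEW = 128×1/4/8 = 4
N=5: ⌈5/4⌉ = 2 iters; last vl = 5 − 1×4 = 1

[iterations, last_vl] = [2, 1]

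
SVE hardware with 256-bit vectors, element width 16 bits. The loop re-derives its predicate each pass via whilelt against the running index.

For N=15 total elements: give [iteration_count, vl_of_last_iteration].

[iterations, last_vl] = [1, 15]

lane count: 256 div 16 = 16
iterations = ceil(15/16) = 1; final-pass vl = 15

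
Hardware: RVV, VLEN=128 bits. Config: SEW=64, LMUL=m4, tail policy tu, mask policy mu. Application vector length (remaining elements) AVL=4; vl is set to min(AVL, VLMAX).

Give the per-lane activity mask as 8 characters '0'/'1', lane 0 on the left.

predicate = 11110000

VLMAX = VLEN×LMUL/SEW = 128×4/64 = 8
vl ← min(4, 8) = 4
bits (lane 0 leftmost): 11110000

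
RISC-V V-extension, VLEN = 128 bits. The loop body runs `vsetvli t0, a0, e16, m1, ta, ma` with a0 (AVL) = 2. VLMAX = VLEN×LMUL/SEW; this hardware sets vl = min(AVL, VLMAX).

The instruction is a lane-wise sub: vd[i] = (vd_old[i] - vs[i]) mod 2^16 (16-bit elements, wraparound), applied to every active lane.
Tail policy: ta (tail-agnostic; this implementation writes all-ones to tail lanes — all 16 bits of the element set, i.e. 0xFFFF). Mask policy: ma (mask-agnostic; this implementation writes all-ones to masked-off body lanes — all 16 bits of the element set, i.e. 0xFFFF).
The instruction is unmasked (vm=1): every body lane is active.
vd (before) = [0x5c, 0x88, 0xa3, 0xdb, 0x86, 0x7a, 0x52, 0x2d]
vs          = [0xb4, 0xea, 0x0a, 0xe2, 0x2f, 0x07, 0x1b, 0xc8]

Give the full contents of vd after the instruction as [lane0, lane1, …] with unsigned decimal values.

vd = [65448, 65438, 65535, 65535, 65535, 65535, 65535, 65535]

lanes per group: 128·1/16 = 8
vl ← min(2, 8) = 2
vd[0] sub(0x5c,0xb4) -> 0xffa8
vd[1] sub(0x88,0xea) -> 0xff9e
vd[2] tail/ones -> 0xffff
vd[3] tail/ones -> 0xffff
vd[4] tail/ones -> 0xffff
vd[5] tail/ones -> 0xffff
vd[6] tail/ones -> 0xffff
vd[7] tail/ones -> 0xffff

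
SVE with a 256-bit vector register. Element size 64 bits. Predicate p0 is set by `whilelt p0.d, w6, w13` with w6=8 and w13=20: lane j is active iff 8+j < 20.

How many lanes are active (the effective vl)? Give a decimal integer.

lane count: 256 div 64 = 4
active while 8+j < 20, i.e. j ∈ [0,12) capped at 4 ⇒ 4

vl = 4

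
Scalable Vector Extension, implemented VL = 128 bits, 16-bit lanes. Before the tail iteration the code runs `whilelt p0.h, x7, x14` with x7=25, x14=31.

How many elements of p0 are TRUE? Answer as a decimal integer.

vl = 6

lane count: 128 div 16 = 8
whilelt: lane j active iff 25+j < 31 → j < 6 → 6 active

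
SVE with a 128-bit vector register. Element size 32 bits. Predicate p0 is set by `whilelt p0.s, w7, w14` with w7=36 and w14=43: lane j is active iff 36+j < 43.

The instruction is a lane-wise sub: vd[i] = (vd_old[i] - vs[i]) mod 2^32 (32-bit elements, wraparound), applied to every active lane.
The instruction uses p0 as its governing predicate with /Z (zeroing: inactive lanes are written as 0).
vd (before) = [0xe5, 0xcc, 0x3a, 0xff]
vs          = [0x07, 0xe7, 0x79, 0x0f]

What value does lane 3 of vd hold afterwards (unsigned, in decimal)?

lane count: 128 div 32 = 4
whilelt: lane j active iff 36+j < 43 → j < 7 → 4 active
  i=0: sub(0xe5,0x07) → 222
  i=1: sub(0xcc,0xe7) → 4294967269
  i=2: sub(0x3a,0x79) → 4294967233
  i=3: sub(0xff,0x0f) → 240

vd[3] = 240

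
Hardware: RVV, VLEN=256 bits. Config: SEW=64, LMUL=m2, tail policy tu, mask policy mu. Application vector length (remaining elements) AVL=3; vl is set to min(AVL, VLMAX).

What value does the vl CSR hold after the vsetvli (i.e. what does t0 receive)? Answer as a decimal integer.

vl = 3

lanes per group: 256·2/64 = 8
vl = min(AVL, VLMAX) = min(3, 8) = 3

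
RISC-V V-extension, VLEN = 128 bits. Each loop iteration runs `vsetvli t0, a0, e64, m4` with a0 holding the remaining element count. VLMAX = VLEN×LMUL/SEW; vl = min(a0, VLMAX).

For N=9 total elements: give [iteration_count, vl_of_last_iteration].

[iterations, last_vl] = [2, 1]

VLMAX = VLEN×LMUL/SEW = 128×4/64 = 8
iterations = ceil(9/8) = 2; final-pass vl = 1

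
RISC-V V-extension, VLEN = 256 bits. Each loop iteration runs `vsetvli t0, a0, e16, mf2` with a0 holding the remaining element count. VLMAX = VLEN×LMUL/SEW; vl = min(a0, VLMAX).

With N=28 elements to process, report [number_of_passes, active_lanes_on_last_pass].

lanes per group: 256·1/2/16 = 8
N=28: ⌈28/8⌉ = 4 iters; last vl = 28 − 3×8 = 4

[iterations, last_vl] = [4, 4]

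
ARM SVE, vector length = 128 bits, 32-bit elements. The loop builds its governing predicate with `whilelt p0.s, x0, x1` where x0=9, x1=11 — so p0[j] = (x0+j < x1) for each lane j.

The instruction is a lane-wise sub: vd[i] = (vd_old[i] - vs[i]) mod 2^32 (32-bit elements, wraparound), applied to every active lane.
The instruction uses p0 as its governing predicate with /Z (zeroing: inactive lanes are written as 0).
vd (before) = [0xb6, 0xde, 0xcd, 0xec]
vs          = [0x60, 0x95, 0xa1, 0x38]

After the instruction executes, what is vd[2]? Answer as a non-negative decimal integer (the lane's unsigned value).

vd[2] = 0

register lanes = 128/32 = 4
whilelt: lane j active iff 9+j < 11 → j < 2 → 2 active
vd[0] sub(0xb6,0x60) -> 0x56
vd[1] sub(0xde,0x95) -> 0x49
vd[2] tail/zero -> 0x00
vd[3] tail/zero -> 0x00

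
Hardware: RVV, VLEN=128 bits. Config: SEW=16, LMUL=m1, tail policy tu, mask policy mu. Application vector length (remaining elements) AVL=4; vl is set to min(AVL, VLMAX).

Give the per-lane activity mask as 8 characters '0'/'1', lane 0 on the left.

VLMAX = (128 × 1) / 16 = 8 lanes
vl ← min(4, 8) = 4
bits (lane 0 leftmost): 11110000

predicate = 11110000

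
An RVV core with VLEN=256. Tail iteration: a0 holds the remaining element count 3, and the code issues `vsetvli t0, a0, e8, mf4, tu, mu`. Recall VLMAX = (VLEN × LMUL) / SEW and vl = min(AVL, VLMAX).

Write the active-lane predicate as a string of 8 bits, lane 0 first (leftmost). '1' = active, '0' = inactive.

predicate = 11100000

VLMAX = (256 × 1/4) / 8 = 8 lanes
vl = min(AVL, VLMAX) = min(3, 8) = 3
bits (lane 0 leftmost): 11100000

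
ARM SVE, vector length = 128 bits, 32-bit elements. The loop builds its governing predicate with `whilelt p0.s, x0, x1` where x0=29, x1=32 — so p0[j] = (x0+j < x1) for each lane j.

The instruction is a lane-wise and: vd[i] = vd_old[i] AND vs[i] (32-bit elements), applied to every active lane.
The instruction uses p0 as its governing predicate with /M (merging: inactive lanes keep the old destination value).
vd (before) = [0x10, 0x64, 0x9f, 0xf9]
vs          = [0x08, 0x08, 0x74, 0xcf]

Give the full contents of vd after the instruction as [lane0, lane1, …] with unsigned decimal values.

lane count: 128 div 32 = 4
p0[j] = (29+j < 32); true for j=0..2 → 3 lanes set
  i=0: and(0x10,0x08) → 0
  i=1: and(0x64,0x08) → 0
  i=2: and(0x9f,0x74) → 20
  i=3: tail/keep → 249

vd = [0, 0, 20, 249]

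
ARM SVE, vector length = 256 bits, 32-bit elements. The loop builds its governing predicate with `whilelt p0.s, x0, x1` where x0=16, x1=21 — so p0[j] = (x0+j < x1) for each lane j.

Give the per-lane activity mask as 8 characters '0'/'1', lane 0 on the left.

lane count: 256 div 32 = 8
whilelt: lane j active iff 16+j < 21 → j < 5 → 5 active
bits (lane 0 leftmost): 11111000

predicate = 11111000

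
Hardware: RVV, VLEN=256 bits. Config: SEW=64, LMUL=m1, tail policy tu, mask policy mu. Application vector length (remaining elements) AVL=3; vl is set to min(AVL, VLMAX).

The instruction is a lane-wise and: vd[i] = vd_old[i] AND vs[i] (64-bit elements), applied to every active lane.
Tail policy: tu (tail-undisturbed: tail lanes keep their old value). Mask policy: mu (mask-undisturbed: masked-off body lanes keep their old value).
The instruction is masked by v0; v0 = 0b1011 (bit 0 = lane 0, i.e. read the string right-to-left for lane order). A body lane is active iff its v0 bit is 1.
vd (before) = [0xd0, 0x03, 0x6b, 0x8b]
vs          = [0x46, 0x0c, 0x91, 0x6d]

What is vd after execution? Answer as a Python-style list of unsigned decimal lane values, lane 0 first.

VLMAX = VLEN×LMUL/SEW = 256×1/64 = 4
vl = min(AVL, VLMAX) = min(3, 4) = 3
[0] and(0xd0,0x46) = 0x40
[1] and(0x03,0x0c) = 0x00
[2] mask-off/keep = 0x6b
[3] tail/keep = 0x8b

vd = [64, 0, 107, 139]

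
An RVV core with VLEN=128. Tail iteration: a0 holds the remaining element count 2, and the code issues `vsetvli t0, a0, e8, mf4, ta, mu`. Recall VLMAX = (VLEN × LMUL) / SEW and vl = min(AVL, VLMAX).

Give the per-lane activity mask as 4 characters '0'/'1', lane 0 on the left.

predicate = 1100

lanes per group: 128·1/4/8 = 4
AVL=2 ≤ VLMAX=4, so vl = 2
bits (lane 0 leftmost): 1100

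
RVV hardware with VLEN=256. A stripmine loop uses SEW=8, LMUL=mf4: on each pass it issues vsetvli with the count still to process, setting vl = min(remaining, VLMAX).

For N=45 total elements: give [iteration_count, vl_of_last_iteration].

lanes per group: 256·1/4/8 = 8
45 elements at 8/iter → 6 passes, remainder 5 on the last

[iterations, last_vl] = [6, 5]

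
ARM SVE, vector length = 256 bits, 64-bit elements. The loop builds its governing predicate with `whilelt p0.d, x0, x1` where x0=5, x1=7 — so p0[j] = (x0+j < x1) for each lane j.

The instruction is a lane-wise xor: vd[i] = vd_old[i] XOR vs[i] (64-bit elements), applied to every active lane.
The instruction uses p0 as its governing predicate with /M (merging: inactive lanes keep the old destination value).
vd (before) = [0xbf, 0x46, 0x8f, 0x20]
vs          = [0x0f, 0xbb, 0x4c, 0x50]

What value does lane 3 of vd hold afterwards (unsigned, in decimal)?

vd[3] = 32

256-bit reg / 64-bit elem → 4 lanes
whilelt: lane j active iff 5+j < 7 → j < 2 → 2 active
lane  0: xor(0xbf,0x0f) ⇒ 0xb0
lane  1: xor(0x46,0xbb) ⇒ 0xfd
lane  2: tail/keep ⇒ 0x8f
lane  3: tail/keep ⇒ 0x20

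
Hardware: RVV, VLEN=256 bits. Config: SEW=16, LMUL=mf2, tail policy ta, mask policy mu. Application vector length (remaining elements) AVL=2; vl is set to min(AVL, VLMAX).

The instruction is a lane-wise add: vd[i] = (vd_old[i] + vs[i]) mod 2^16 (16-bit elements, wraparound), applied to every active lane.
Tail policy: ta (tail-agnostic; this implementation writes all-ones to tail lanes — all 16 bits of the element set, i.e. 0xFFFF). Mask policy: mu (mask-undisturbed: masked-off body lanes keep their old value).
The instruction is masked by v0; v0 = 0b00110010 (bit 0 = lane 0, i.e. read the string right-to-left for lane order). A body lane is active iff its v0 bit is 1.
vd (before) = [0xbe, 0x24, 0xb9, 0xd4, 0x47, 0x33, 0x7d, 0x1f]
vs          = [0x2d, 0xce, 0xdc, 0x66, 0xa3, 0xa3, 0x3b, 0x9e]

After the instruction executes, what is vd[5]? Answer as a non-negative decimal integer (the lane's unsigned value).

vd[5] = 65535

lanes per group: 256·1/2/16 = 8
vl = min(AVL, VLMAX) = min(2, 8) = 2
vd[0] mask-off/keep -> 0xbe
vd[1] add(0x24,0xce) -> 0xf2
vd[2] tail/ones -> 0xffff
vd[3] tail/ones -> 0xffff
vd[4] tail/ones -> 0xffff
vd[5] tail/ones -> 0xffff
vd[6] tail/ones -> 0xffff
vd[7] tail/ones -> 0xffff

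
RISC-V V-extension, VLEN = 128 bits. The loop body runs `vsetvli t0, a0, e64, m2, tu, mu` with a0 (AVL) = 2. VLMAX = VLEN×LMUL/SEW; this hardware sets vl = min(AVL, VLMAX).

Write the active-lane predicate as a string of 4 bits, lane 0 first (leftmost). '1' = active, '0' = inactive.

VLMAX = VLEN×LMUL/SEW = 128×2/64 = 4
vl ← min(2, 4) = 2
bits (lane 0 leftmost): 1100

predicate = 1100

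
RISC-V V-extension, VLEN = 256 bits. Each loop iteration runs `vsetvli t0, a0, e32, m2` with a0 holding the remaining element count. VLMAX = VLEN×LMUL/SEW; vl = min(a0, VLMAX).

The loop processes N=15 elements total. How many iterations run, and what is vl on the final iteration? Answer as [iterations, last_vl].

VLMAX = VLEN×LMUL/SEW = 256×2/32 = 16
15 elements at 16/iter → 1 passes, remainder 15 on the last

[iterations, last_vl] = [1, 15]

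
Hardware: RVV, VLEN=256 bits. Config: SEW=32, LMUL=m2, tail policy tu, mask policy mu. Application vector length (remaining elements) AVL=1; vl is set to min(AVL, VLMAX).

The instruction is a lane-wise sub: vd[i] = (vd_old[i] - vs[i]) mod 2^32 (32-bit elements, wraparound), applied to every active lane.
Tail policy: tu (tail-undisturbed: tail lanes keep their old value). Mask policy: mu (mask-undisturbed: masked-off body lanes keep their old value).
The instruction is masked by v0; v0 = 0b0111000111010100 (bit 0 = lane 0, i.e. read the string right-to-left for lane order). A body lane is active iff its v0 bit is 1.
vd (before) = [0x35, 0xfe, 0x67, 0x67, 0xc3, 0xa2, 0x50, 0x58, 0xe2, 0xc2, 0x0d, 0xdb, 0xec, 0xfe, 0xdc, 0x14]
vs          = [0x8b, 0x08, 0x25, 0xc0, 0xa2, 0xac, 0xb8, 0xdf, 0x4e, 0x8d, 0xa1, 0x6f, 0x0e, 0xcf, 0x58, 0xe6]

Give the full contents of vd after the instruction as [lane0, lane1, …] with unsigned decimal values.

lanes per group: 256·2/32 = 16
vl ← min(1, 16) = 1
  i=0: mask-off/keep → 53
  i=1: tail/keep → 254
  i=2: tail/keep → 103
  i=3: tail/keep → 103
  i=4: tail/keep → 195
  i=5: tail/keep → 162
  i=6: tail/keep → 80
  i=7: tail/keep → 88
  i=8: tail/keep → 226
  i=9: tail/keep → 194
  i=10: tail/keep → 13
  i=11: tail/keep → 219
  i=12: tail/keep → 236
  i=13: tail/keep → 254
  i=14: tail/keep → 220
  i=15: tail/keep → 20

vd = [53, 254, 103, 103, 195, 162, 80, 88, 226, 194, 13, 219, 236, 254, 220, 20]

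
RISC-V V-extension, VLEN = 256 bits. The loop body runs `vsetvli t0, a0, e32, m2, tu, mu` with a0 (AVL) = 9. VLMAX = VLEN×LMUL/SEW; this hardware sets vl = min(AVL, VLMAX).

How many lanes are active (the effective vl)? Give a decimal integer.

VLMAX = (256 × 2) / 32 = 16 lanes
AVL=9 ≤ VLMAX=16, so vl = 9

vl = 9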